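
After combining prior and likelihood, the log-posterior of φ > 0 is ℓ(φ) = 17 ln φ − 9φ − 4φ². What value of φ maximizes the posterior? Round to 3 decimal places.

ℓ'(φ) = 17/φ − 9 − 8φ. Setting this to zero and multiplying by φ: 8φ² + 9φ − 17 = 0.
φ = (−9 + √(9² + 4·8·17)) / (2·8) = (−9 + √625) / 16 = (−9 + 25)/16 = 1.
ℓ''(φ) = −17/φ² − 8 < 0, confirming a maximum.

φ̂_MAP = 1.000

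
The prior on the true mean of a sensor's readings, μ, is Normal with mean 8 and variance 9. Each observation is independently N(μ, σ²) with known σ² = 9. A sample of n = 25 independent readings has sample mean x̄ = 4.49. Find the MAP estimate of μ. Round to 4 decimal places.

μ̂_MAP = 4.6250

n = 25, x̄ = 4.49.
For a Normal prior and Normal likelihood with known variance, the posterior is Normal; its mode equals its mean, the precision-weighted average.
Prior precision 1/σ₀² = 1/9; data precision n/σ² = 25/9.
μ̂ = ((1/9)·8 + (25/9)·4.49) / (1/9 + 25/9) = (481/36)/(26/9) = 4.6250.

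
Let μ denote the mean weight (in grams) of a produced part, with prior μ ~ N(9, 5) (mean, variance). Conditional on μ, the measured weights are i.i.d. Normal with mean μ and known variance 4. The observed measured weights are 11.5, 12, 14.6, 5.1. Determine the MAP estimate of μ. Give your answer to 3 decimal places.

n = 4; x̄ = (11.5 + 12 + 14.6 + 5.1)/4 = 43.2/4 = 10.8.
For a Normal prior and Normal likelihood with known variance, the posterior is Normal; its mode equals its mean, the precision-weighted average.
Prior precision 1/σ₀² = 1/5 = 0.2; data precision n/σ² = 4/4 = 1.
μ̂ = (0.2·9 + 1·10.8) / (0.2 + 1) = 12.6/1.2 = 10.500.

μ̂_MAP = 10.500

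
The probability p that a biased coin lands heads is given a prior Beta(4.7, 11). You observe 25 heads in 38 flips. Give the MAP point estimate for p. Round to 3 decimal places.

p̂_MAP = 0.555

Prior: Beta(4.7, 11).
Data: 25 successes in 38 trials. The binomial likelihood contributes p^25(1−p)^13, so the posterior is Beta(4.7+25, 11+13) = Beta(29.7, 24).
For Beta(a, b) with a, b > 1 the mode is (a−1)/(a+b−2) = 28.7/51.7 ≈ 0.555.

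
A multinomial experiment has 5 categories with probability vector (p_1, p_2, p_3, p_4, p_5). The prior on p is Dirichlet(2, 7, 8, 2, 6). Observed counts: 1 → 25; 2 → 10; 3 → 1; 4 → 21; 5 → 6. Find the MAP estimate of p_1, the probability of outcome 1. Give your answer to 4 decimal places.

The posterior is Dirichlet(αᵢ + nᵢ) = Dirichlet(27, 17, 9, 23, 12).
For a Dirichlet(a₁,…,a_K) with all aᵢ > 1, the mode has j-th component (aⱼ − 1)/(Σaᵢ − K).
Here Σaᵢ = 88 and K = 5, so p_1 = (27 − 1)/(88 − 5) = 26/83 ≈ 0.3133.

MAP estimate: 0.3133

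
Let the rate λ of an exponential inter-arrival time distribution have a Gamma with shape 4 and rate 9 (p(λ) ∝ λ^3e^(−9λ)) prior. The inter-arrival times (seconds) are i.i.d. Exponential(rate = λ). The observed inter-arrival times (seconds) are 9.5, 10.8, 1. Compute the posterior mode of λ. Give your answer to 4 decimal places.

λ̂_MAP = 0.1980

The Exponential(rate=λ) likelihood is ∝ λ^n e^(−λΣtᵢ). Here n = 3 and Σtᵢ = 9.5 + 10.8 + 1 = 21.3.
Posterior ∝ λ^3e^(−9λ) · λ^3e^(−21.3λ) = λ^6e^(−30.3λ), i.e. Gamma(7, 30.3).
Mode = (a−1)/b = 6/30.3 ≈ 0.1980.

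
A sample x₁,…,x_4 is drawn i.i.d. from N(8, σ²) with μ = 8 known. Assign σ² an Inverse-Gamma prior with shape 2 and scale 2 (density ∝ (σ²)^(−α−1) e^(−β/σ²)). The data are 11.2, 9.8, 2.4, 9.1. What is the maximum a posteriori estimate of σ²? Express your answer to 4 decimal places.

σ̂²_MAP = 5.0050

Sum of squared deviations about the known mean: SS = (11.2−8)² + (9.8−8)² + (2.4−8)² + (9.1−8)² = 46.05.
The Normal likelihood contributes (σ²)^(−n/2) exp(−SS/(2σ²)), so the posterior is Inverse-Gamma(α + n/2, β + SS/2) = Inverse-Gamma(4, 25.025).
The mode of Inverse-Gamma(a, b) is b/(a+1) = 25.025/5 ≈ 5.0050.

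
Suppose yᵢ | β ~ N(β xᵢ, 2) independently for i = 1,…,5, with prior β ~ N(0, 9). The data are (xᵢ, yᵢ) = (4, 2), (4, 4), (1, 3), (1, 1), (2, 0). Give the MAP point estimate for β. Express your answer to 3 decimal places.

log p(β | y) = −Σ(yᵢ − βxᵢ)²/(2·2) − β²/(2·9) + const.
Setting the derivative to zero: Σxᵢ(yᵢ − βxᵢ)/2 − β/9 = 0, so β = Σxᵢyᵢ / (Σxᵢ² + σ²/τ²).
Σxᵢyᵢ = 4·2 + 4·4 + 1·3 + 1·1 + 2·0 = 28; Σxᵢ² = 38; σ²/τ² = 2/9.
β̂_MAP = 28 / (38 + 2/9) = 28/(344/9) = 63/86 ≈ 0.733.

β̂_MAP = 0.733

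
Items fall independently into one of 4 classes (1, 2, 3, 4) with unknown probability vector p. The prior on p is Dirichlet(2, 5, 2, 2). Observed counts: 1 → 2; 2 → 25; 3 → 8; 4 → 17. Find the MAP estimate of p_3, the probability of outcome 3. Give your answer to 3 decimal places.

The posterior is Dirichlet(αᵢ + nᵢ) = Dirichlet(4, 30, 10, 19).
For a Dirichlet(a₁,…,a_K) with all aᵢ > 1, the mode has j-th component (aⱼ − 1)/(Σaᵢ − K).
Here Σaᵢ = 63 and K = 4, so p_3 = (10 − 1)/(63 − 4) = 9/59 ≈ 0.153.

MAP estimate: 0.153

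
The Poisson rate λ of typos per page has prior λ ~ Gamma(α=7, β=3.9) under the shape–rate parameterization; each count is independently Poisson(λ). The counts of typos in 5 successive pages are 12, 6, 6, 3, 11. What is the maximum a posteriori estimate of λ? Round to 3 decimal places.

Σxᵢ = 12+6+6+3+11 = 38, with n = 5.
Posterior ∝ λ^6e^(−3.9λ) · λ^38e^(−5λ) = λ^44e^(−8.9λ), i.e. Gamma(shape=45, rate=8.9).
The mode of a Gamma(a, b) with a ≥ 1 (shape–rate) is (a−1)/b = 44/8.9 ≈ 4.944.

λ̂_MAP = 4.944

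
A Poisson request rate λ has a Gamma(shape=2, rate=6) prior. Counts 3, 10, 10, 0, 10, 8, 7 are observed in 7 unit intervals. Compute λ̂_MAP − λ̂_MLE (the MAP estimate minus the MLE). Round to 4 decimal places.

MAP − MLE = -3.0879

Σxᵢ = 48. Posterior is Gamma(50, 13); MAP = (50−1)/13 = 49/13 ≈ 3.76923.
MLE = x̄ = 48/7 ≈ 6.85714.
Difference = 49/13 − 48/7 = -281/91 ≈ -3.0879.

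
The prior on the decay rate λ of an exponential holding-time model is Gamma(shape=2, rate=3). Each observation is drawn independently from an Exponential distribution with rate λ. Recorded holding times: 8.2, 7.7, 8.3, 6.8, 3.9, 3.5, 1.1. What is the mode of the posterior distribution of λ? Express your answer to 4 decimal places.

λ̂_MAP = 0.1882

The Exponential(rate=λ) likelihood is ∝ λ^n e^(−λΣtᵢ). Here n = 7 and Σtᵢ = 8.2 + 7.7 + 8.3 + 6.8 + 3.9 + 3.5 + 1.1 = 39.5.
Posterior ∝ λe^(−3λ) · λ^7e^(−39.5λ) = λ^8e^(−42.5λ), i.e. Gamma(9, 42.5).
Mode = (a−1)/b = 8/42.5 ≈ 0.1882.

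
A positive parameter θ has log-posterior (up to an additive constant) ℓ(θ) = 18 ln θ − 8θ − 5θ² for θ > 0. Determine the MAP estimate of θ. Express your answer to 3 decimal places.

θ̂_MAP = 1.000

ℓ'(θ) = 18/θ − 8 − 10θ. Setting this to zero and multiplying by θ: 10θ² + 8θ − 18 = 0.
θ = (−8 + √(8² + 4·10·18)) / (2·10) = (−8 + √784) / 20 = (−8 + 28)/20 = 1.
ℓ''(θ) = −18/θ² − 10 < 0, confirming a maximum.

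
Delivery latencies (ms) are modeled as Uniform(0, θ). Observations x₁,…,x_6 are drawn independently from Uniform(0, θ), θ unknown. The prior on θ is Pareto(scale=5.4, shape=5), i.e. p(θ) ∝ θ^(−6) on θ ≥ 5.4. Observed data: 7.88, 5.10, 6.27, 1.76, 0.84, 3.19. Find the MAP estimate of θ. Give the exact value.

The Uniform(0, θ) likelihood is θ^(−n) for θ ≥ max(xᵢ), zero otherwise. Here max(xᵢ) = 7.88.
Posterior ∝ θ^(−6) · θ^(−6) = θ^(−12) on θ ≥ max(5.4, 7.88) = 7.88.
This density is strictly decreasing in θ, so the posterior mode lies at the lower boundary of the support.

θ̂_MAP = 7.88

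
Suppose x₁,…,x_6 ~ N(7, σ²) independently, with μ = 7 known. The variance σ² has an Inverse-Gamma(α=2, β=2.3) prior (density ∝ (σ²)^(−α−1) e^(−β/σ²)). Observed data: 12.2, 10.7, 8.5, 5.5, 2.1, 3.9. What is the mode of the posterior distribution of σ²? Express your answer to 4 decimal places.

σ̂²_MAP = 6.9542

Sum of squared deviations about the known mean: SS = (12.2−7)² + (10.7−7)² + (8.5−7)² + (5.5−7)² + (2.1−7)² + (3.9−7)² = 78.85.
The Normal likelihood contributes (σ²)^(−n/2) exp(−SS/(2σ²)), so the posterior is Inverse-Gamma(α + n/2, β + SS/2) = Inverse-Gamma(5, 41.725).
The mode of Inverse-Gamma(a, b) is b/(a+1) = 41.725/6 ≈ 6.9542.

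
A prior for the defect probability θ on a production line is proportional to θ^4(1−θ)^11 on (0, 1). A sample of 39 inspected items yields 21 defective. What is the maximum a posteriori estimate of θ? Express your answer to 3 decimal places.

θ̂_MAP = 0.463

The prior density ∝ θ^4(1−θ)^11 is the kernel of Beta(5, 12).
Data: 21 successes in 39 trials. The binomial likelihood contributes θ^21(1−θ)^18, so the posterior is Beta(5+21, 12+18) = Beta(26, 30).
For Beta(a, b) with a, b > 1 the mode is (a−1)/(a+b−2) = 25/54 ≈ 0.463.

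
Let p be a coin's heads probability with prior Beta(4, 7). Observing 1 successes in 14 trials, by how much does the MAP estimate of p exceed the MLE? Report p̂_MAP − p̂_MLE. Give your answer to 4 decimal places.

MAP − MLE = 0.1025

Posterior is Beta(5, 20); MAP = (5−1)/(25−2) = 4/23 ≈ 0.17391.
MLE ignores the prior: p̂_MLE = k/n = 1/14 ≈ 0.07143.
Difference = 4/23 − 1/14 = 33/322 ≈ 0.1025.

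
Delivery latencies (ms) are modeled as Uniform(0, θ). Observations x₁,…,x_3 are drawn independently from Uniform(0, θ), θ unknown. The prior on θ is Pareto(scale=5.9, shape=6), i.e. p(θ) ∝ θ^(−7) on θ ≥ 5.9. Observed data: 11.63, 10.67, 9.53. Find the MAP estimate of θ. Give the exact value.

θ̂_MAP = 11.63

The Uniform(0, θ) likelihood is θ^(−n) for θ ≥ max(xᵢ), zero otherwise. Here max(xᵢ) = 11.63.
Posterior ∝ θ^(−7) · θ^(−3) = θ^(−10) on θ ≥ max(5.9, 11.63) = 11.63.
This density is strictly decreasing in θ, so the posterior mode lies at the lower boundary of the support.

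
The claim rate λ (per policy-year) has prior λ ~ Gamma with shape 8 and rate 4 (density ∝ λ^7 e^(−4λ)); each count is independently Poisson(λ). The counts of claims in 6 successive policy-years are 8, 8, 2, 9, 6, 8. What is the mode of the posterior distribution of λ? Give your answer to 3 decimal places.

Σxᵢ = 8+8+2+9+6+8 = 41, with n = 6.
Posterior ∝ λ^7e^(−4λ) · λ^41e^(−6λ) = λ^48e^(−10λ), i.e. Gamma(shape=49, rate=10).
The mode of a Gamma(a, b) with a ≥ 1 (shape–rate) is (a−1)/b = 48/10 ≈ 4.800.

λ̂_MAP = 4.800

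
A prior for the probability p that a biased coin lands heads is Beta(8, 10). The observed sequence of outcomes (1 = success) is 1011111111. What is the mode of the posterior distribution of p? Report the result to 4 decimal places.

Prior: Beta(8, 10).
Data: 9 successes in 10 trials (from the sequence). The binomial likelihood contributes p^9(1−p)^1, so the posterior is Beta(8+9, 10+1) = Beta(17, 11).
For Beta(a, b) with a, b > 1 the mode is (a−1)/(a+b−2) = 16/26 ≈ 0.6154.

p̂_MAP = 0.6154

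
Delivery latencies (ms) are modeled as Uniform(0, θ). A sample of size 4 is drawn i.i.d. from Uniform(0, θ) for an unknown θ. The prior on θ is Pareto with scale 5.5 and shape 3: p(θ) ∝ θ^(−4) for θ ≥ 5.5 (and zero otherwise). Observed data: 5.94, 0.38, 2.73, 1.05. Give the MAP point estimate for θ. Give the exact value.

The Uniform(0, θ) likelihood is θ^(−n) for θ ≥ max(xᵢ), zero otherwise. Here max(xᵢ) = 5.94.
Posterior ∝ θ^(−4) · θ^(−4) = θ^(−8) on θ ≥ max(5.5, 5.94) = 5.94.
This density is strictly decreasing in θ, so the posterior mode lies at the lower boundary of the support.

θ̂_MAP = 5.94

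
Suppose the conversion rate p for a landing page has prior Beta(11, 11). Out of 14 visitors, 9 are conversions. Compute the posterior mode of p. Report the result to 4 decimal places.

Prior: Beta(11, 11).
Data: 9 successes in 14 trials. The binomial likelihood contributes p^9(1−p)^5, so the posterior is Beta(11+9, 11+5) = Beta(20, 16).
For Beta(a, b) with a, b > 1 the mode is (a−1)/(a+b−2) = 19/34 ≈ 0.5588.

p̂_MAP = 0.5588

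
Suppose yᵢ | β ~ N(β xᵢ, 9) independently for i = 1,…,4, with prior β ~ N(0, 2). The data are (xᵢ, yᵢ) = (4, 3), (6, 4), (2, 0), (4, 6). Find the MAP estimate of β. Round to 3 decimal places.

log p(β | y) = −Σ(yᵢ − βxᵢ)²/(2·9) − β²/(2·2) + const.
Setting the derivative to zero: Σxᵢ(yᵢ − βxᵢ)/9 − β/2 = 0, so β = Σxᵢyᵢ / (Σxᵢ² + σ²/τ²).
Σxᵢyᵢ = 4·3 + 6·4 + 2·0 + 4·6 = 60; Σxᵢ² = 72; σ²/τ² = 4.5.
β̂_MAP = 60 / (72 + 4.5) = 60/76.5 ≈ 0.784.

β̂_MAP = 0.784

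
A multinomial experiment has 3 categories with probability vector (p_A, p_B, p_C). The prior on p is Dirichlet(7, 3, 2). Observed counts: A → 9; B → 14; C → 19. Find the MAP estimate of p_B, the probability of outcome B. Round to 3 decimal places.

The posterior is Dirichlet(αᵢ + nᵢ) = Dirichlet(16, 17, 21).
For a Dirichlet(a₁,…,a_K) with all aᵢ > 1, the mode has j-th component (aⱼ − 1)/(Σaᵢ − K).
Here Σaᵢ = 54 and K = 3, so p_B = (17 − 1)/(54 − 3) = 16/51 ≈ 0.314.

MAP estimate of p_B = 0.314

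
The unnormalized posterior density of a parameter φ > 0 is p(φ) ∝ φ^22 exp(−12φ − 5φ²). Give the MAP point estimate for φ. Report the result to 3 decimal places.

ℓ'(φ) = 22/φ − 12 − 10φ. Setting this to zero and multiplying by φ: 10φ² + 12φ − 22 = 0.
φ = (−12 + √(12² + 4·10·22)) / (2·10) = (−12 + √1024) / 20 = (−12 + 32)/20 = 1.
ℓ''(φ) = −22/φ² − 10 < 0, confirming a maximum.

φ̂_MAP = 1.000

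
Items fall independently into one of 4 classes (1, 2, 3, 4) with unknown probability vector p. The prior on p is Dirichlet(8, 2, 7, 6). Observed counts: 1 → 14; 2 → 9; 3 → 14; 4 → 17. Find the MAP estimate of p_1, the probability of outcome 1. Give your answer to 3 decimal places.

MAP estimate: 0.288

The posterior is Dirichlet(αᵢ + nᵢ) = Dirichlet(22, 11, 21, 23).
For a Dirichlet(a₁,…,a_K) with all aᵢ > 1, the mode has j-th component (aⱼ − 1)/(Σaᵢ − K).
Here Σaᵢ = 77 and K = 4, so p_1 = (22 − 1)/(77 − 4) = 21/73 ≈ 0.288.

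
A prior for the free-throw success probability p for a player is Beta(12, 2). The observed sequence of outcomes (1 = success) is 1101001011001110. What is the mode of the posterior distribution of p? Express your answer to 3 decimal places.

Prior: Beta(12, 2).
Data: 9 successes in 16 trials (from the sequence). The binomial likelihood contributes p^9(1−p)^7, so the posterior is Beta(12+9, 2+7) = Beta(21, 9).
For Beta(a, b) with a, b > 1 the mode is (a−1)/(a+b−2) = 20/28 ≈ 0.714.

p̂_MAP = 0.714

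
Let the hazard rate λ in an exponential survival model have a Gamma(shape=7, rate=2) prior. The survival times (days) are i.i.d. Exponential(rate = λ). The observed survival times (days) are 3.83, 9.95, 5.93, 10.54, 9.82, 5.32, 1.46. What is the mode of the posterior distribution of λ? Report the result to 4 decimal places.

The Exponential(rate=λ) likelihood is ∝ λ^n e^(−λΣtᵢ). Here n = 7 and Σtᵢ = 3.83 + 9.95 + 5.93 + 10.54 + 9.82 + 5.32 + 1.46 = 46.85.
Posterior ∝ λ^6e^(−2λ) · λ^7e^(−46.85λ) = λ^13e^(−48.85λ), i.e. Gamma(14, 48.85).
Mode = (a−1)/b = 13/48.85 ≈ 0.2661.

λ̂_MAP = 0.2661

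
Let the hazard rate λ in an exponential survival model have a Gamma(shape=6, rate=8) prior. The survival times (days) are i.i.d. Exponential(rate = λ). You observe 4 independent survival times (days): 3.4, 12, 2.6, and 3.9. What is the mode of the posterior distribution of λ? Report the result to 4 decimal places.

The Exponential(rate=λ) likelihood is ∝ λ^n e^(−λΣtᵢ). Here n = 4 and Σtᵢ = 3.4 + 12 + 2.6 + 3.9 = 21.9.
Posterior ∝ λ^5e^(−8λ) · λ^4e^(−21.9λ) = λ^9e^(−29.9λ), i.e. Gamma(10, 29.9).
Mode = (a−1)/b = 9/29.9 ≈ 0.3010.

λ̂_MAP = 0.3010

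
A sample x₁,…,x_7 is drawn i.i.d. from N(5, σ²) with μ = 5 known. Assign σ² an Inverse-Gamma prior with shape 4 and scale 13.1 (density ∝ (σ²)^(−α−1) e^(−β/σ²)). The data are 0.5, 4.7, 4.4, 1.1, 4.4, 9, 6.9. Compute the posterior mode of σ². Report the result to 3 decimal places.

Sum of squared deviations about the known mean: SS = (0.5−5)² + (4.7−5)² + (4.4−5)² + (1.1−5)² + (4.4−5)² + (9−5)² + (6.9−5)² = 55.88.
The Normal likelihood contributes (σ²)^(−n/2) exp(−SS/(2σ²)), so the posterior is Inverse-Gamma(α + n/2, β + SS/2) = Inverse-Gamma(7.5, 41.04).
The mode of Inverse-Gamma(a, b) is b/(a+1) = 41.04/8.5 ≈ 4.828.

σ̂²_MAP = 4.828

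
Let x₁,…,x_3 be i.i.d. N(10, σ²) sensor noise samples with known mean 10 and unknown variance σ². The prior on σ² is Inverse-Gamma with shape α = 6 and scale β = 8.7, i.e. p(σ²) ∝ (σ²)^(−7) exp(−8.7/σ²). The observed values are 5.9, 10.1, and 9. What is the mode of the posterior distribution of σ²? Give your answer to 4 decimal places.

σ̂²_MAP = 2.0718

Sum of squared deviations about the known mean: SS = (5.9−10)² + (10.1−10)² + (9−10)² = 17.82.
The Normal likelihood contributes (σ²)^(−n/2) exp(−SS/(2σ²)), so the posterior is Inverse-Gamma(α + n/2, β + SS/2) = Inverse-Gamma(7.5, 17.61).
The mode of Inverse-Gamma(a, b) is b/(a+1) = 17.61/8.5 ≈ 2.0718.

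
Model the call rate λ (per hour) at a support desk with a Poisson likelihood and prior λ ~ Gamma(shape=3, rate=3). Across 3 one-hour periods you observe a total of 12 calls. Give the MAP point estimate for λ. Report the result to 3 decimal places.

Σxᵢ = 12, n = 3.
Posterior ∝ λ^2e^(−3λ) · λ^12e^(−3λ) = λ^14e^(−6λ), i.e. Gamma(shape=15, rate=6).
The mode of a Gamma(a, b) with a ≥ 1 (shape–rate) is (a−1)/b = 14/6 ≈ 2.333.

λ̂_MAP = 2.333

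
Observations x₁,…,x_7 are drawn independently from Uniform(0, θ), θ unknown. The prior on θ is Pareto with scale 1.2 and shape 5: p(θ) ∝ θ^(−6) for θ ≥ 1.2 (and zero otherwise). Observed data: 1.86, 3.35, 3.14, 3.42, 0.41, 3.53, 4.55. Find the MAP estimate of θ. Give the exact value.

The Uniform(0, θ) likelihood is θ^(−n) for θ ≥ max(xᵢ), zero otherwise. Here max(xᵢ) = 4.55.
Posterior ∝ θ^(−6) · θ^(−7) = θ^(−13) on θ ≥ max(1.2, 4.55) = 4.55.
This density is strictly decreasing in θ, so the posterior mode lies at the lower boundary of the support.

θ̂_MAP = 4.55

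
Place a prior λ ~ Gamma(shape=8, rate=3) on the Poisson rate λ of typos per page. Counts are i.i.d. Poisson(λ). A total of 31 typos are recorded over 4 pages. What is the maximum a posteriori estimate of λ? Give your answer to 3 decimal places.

λ̂_MAP = 5.429

Σxᵢ = 31, n = 4.
Posterior ∝ λ^7e^(−3λ) · λ^31e^(−4λ) = λ^38e^(−7λ), i.e. Gamma(shape=39, rate=7).
The mode of a Gamma(a, b) with a ≥ 1 (shape–rate) is (a−1)/b = 38/7 ≈ 5.429.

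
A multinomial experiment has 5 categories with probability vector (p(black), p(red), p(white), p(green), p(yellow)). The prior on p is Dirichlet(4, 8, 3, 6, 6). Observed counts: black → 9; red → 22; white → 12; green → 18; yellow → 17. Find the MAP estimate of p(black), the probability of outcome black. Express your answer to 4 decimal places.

MAP estimate of p(black) = 0.1200

The posterior is Dirichlet(αᵢ + nᵢ) = Dirichlet(13, 30, 15, 24, 23).
For a Dirichlet(a₁,…,a_K) with all aᵢ > 1, the mode has j-th component (aⱼ − 1)/(Σaᵢ − K).
Here Σaᵢ = 105 and K = 5, so p(black) = (13 − 1)/(105 − 5) = 12/100 ≈ 0.1200.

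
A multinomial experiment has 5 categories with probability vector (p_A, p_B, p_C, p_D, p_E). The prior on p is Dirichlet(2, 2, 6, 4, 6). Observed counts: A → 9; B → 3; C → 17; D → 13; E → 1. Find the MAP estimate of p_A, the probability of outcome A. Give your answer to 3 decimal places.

The posterior is Dirichlet(αᵢ + nᵢ) = Dirichlet(11, 5, 23, 17, 7).
For a Dirichlet(a₁,…,a_K) with all aᵢ > 1, the mode has j-th component (aⱼ − 1)/(Σaᵢ − K).
Here Σaᵢ = 63 and K = 5, so p_A = (11 − 1)/(63 − 5) = 10/58 ≈ 0.172.

MAP estimate of p_A = 0.172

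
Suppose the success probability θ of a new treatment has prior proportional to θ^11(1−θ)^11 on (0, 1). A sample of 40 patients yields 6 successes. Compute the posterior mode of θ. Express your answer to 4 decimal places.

θ̂_MAP = 0.2742

The prior density ∝ θ^11(1−θ)^11 is the kernel of Beta(12, 12).
Data: 6 successes in 40 trials. The binomial likelihood contributes θ^6(1−θ)^34, so the posterior is Beta(12+6, 12+34) = Beta(18, 46).
For Beta(a, b) with a, b > 1 the mode is (a−1)/(a+b−2) = 17/62 ≈ 0.2742.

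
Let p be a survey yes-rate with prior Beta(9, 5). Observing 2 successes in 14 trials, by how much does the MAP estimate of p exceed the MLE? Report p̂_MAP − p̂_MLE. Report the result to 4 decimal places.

MAP − MLE = 0.2418

Posterior is Beta(11, 17); MAP = (11−1)/(28−2) = 10/26 ≈ 0.38462.
MLE ignores the prior: p̂_MLE = k/n = 2/14 ≈ 0.14286.
Difference = 10/26 − 2/14 = 22/91 ≈ 0.2418.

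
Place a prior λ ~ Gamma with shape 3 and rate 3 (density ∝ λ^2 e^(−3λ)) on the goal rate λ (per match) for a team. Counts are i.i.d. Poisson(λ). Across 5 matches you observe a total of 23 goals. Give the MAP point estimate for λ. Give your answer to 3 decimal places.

λ̂_MAP = 3.125

Σxᵢ = 23, n = 5.
Posterior ∝ λ^2e^(−3λ) · λ^23e^(−5λ) = λ^25e^(−8λ), i.e. Gamma(shape=26, rate=8).
The mode of a Gamma(a, b) with a ≥ 1 (shape–rate) is (a−1)/b = 25/8 ≈ 3.125.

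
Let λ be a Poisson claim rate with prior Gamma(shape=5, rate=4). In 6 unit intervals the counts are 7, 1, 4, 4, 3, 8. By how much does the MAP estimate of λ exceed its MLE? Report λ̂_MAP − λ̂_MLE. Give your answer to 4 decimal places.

Σxᵢ = 27. Posterior is Gamma(32, 10); MAP = (32−1)/10 = 31/10 ≈ 3.10000.
MLE = x̄ = 27/6 ≈ 4.50000.
Difference = 31/10 − 27/6 = -7/5 ≈ -1.4000.

MAP − MLE = -1.4000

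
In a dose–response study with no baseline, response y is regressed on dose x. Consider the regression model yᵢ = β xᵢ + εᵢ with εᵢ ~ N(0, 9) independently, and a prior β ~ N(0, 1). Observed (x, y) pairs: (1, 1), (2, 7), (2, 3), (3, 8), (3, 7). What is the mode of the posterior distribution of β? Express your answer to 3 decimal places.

log p(β | y) = −Σ(yᵢ − βxᵢ)²/(2·9) − β²/(2·1) + const.
Setting the derivative to zero: Σxᵢ(yᵢ − βxᵢ)/9 − β/1 = 0, so β = Σxᵢyᵢ / (Σxᵢ² + σ²/τ²).
Σxᵢyᵢ = 1·1 + 2·7 + 2·3 + 3·8 + 3·7 = 66; Σxᵢ² = 27; σ²/τ² = 9.
β̂_MAP = 66 / (27 + 9) = 66/36 ≈ 1.833.

β̂_MAP = 1.833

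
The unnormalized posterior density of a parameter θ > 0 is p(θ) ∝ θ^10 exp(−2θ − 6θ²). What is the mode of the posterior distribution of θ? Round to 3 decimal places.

θ̂_MAP = 0.833

ℓ'(θ) = 10/θ − 2 − 12θ. Setting this to zero and multiplying by θ: 12θ² + 2θ − 10 = 0.
θ = (−2 + √(2² + 4·12·10)) / (2·12) = (−2 + √484) / 24 = (−2 + 22)/24 = 5/6.
ℓ''(θ) = −10/θ² − 12 < 0, confirming a maximum.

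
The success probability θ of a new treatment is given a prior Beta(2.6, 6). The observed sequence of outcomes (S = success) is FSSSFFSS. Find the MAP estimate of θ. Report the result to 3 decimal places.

Prior: Beta(2.6, 6).
Data: 5 successes in 8 trials (from the sequence). The binomial likelihood contributes θ^5(1−θ)^3, so the posterior is Beta(2.6+5, 6+3) = Beta(7.6, 9).
For Beta(a, b) with a, b > 1 the mode is (a−1)/(a+b−2) = 6.6/14.6 ≈ 0.452.

θ̂_MAP = 0.452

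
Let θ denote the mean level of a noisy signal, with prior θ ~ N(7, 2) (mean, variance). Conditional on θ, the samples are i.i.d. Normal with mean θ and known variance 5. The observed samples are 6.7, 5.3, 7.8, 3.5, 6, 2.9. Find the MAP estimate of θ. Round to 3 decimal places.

θ̂_MAP = 5.847

n = 6; x̄ = (6.7 + 5.3 + 7.8 + 3.5 + 6 + 2.9)/6 = 32.2/6 = 161/30 ≈ 5.3667.
For a Normal prior and Normal likelihood with known variance, the posterior is Normal; its mode equals its mean, the precision-weighted average.
Prior precision 1/σ₀² = 1/2 = 0.5; data precision n/σ² = 6/5 = 1.2.
θ̂ = (0.5·7 + 1.2·(161/30)) / (0.5 + 1.2) = 9.94/1.7 = 497/85 ≈ 5.847.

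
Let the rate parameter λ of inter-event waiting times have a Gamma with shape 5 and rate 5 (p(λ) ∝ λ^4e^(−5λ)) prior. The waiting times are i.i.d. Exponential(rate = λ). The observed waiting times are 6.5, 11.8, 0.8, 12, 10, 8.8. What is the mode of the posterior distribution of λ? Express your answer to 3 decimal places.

λ̂_MAP = 0.182

The Exponential(rate=λ) likelihood is ∝ λ^n e^(−λΣtᵢ). Here n = 6 and Σtᵢ = 6.5 + 11.8 + 0.8 + 12 + 10 + 8.8 = 49.9.
Posterior ∝ λ^4e^(−5λ) · λ^6e^(−49.9λ) = λ^10e^(−54.9λ), i.e. Gamma(11, 54.9).
Mode = (a−1)/b = 10/54.9 ≈ 0.182.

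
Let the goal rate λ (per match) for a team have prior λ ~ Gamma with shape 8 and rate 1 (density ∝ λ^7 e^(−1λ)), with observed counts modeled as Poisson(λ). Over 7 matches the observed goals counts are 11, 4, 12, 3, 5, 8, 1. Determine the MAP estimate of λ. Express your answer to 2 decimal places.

Σxᵢ = 11+4+12+3+5+8+1 = 44, with n = 7.
Posterior ∝ λ^7e^(−1λ) · λ^44e^(−7λ) = λ^51e^(−8λ), i.e. Gamma(shape=52, rate=8).
The mode of a Gamma(a, b) with a ≥ 1 (shape–rate) is (a−1)/b = 51/8 ≈ 6.38.

λ̂_MAP = 6.38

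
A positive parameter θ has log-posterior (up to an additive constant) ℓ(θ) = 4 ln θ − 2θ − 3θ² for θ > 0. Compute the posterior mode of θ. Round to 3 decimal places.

θ̂_MAP = 0.667

ℓ'(θ) = 4/θ − 2 − 6θ. Setting this to zero and multiplying by θ: 6θ² + 2θ − 4 = 0.
θ = (−2 + √(2² + 4·6·4)) / (2·6) = (−2 + √100) / 12 = (−2 + 10)/12 = 2/3.
ℓ''(θ) = −4/θ² − 6 < 0, confirming a maximum.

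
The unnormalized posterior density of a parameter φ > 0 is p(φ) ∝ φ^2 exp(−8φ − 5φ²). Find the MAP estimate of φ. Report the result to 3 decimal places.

ℓ'(φ) = 2/φ − 8 − 10φ. Setting this to zero and multiplying by φ: 10φ² + 8φ − 2 = 0.
φ = (−8 + √(8² + 4·10·2)) / (2·10) = (−8 + √144) / 20 = (−8 + 12)/20 = 1/5.
ℓ''(φ) = −2/φ² − 10 < 0, confirming a maximum.

φ̂_MAP = 0.200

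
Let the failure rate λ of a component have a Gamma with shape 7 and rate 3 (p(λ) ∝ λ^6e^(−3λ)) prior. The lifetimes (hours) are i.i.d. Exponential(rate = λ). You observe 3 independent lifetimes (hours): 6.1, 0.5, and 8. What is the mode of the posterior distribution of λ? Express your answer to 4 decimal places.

The Exponential(rate=λ) likelihood is ∝ λ^n e^(−λΣtᵢ). Here n = 3 and Σtᵢ = 6.1 + 0.5 + 8 = 14.6.
Posterior ∝ λ^6e^(−3λ) · λ^3e^(−14.6λ) = λ^9e^(−17.6λ), i.e. Gamma(10, 17.6).
Mode = (a−1)/b = 9/17.6 ≈ 0.5114.

λ̂_MAP = 0.5114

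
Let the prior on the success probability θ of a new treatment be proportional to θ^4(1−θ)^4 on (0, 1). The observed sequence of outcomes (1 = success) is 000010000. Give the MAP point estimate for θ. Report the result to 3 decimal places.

The prior density ∝ θ^4(1−θ)^4 is the kernel of Beta(5, 5).
Data: 1 success in 9 trials (from the sequence). The binomial likelihood contributes θ(1−θ)^8, so the posterior is Beta(5+1, 5+8) = Beta(6, 13).
For Beta(a, b) with a, b > 1 the mode is (a−1)/(a+b−2) = 5/17 ≈ 0.294.

θ̂_MAP = 0.294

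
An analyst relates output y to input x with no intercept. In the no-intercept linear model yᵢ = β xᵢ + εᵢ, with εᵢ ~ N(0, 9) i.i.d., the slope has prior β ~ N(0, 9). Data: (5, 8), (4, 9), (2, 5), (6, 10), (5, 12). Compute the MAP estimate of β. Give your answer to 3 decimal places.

β̂_MAP = 1.925

log p(β | y) = −Σ(yᵢ − βxᵢ)²/(2·9) − β²/(2·9) + const.
Setting the derivative to zero: Σxᵢ(yᵢ − βxᵢ)/9 − β/9 = 0, so β = Σxᵢyᵢ / (Σxᵢ² + σ²/τ²).
Σxᵢyᵢ = 5·8 + 4·9 + 2·5 + 6·10 + 5·12 = 206; Σxᵢ² = 106; σ²/τ² = 1.
β̂_MAP = 206 / (106 + 1) = 206/107 ≈ 1.925.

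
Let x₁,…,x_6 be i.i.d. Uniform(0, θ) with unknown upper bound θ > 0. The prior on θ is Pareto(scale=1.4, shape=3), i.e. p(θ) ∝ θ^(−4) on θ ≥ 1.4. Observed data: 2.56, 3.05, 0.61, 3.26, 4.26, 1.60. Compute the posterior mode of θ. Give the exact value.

θ̂_MAP = 4.26

The Uniform(0, θ) likelihood is θ^(−n) for θ ≥ max(xᵢ), zero otherwise. Here max(xᵢ) = 4.26.
Posterior ∝ θ^(−4) · θ^(−6) = θ^(−10) on θ ≥ max(1.4, 4.26) = 4.26.
This density is strictly decreasing in θ, so the posterior mode lies at the lower boundary of the support.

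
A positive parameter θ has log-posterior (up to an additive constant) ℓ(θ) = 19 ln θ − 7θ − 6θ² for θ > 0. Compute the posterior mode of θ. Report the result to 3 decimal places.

θ̂_MAP = 1.000

ℓ'(θ) = 19/θ − 7 − 12θ. Setting this to zero and multiplying by θ: 12θ² + 7θ − 19 = 0.
θ = (−7 + √(7² + 4·12·19)) / (2·12) = (−7 + √961) / 24 = (−7 + 31)/24 = 1.
ℓ''(θ) = −19/θ² − 12 < 0, confirming a maximum.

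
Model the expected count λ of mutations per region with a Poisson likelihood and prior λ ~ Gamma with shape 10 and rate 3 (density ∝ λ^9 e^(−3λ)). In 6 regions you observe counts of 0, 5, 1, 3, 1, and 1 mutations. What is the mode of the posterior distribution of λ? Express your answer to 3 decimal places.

λ̂_MAP = 2.222

Σxᵢ = 0+5+1+3+1+1 = 11, with n = 6.
Posterior ∝ λ^9e^(−3λ) · λ^11e^(−6λ) = λ^20e^(−9λ), i.e. Gamma(shape=21, rate=9).
The mode of a Gamma(a, b) with a ≥ 1 (shape–rate) is (a−1)/b = 20/9 ≈ 2.222.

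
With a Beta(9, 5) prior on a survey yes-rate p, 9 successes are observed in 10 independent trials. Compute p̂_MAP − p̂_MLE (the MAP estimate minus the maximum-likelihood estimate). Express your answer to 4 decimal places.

MAP − MLE = -0.1273

Posterior is Beta(18, 6); MAP = (18−1)/(24−2) = 17/22 ≈ 0.77273.
MLE ignores the prior: p̂_MLE = k/n = 9/10 ≈ 0.90000.
Difference = 17/22 − 9/10 = -7/55 ≈ -0.1273.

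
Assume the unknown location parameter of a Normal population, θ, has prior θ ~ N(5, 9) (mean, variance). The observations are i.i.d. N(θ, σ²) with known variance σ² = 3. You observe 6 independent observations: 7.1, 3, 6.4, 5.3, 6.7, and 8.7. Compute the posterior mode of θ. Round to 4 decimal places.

n = 6; x̄ = (7.1 + 3 + 6.4 + 5.3 + 6.7 + 8.7)/6 = 37.2/6 = 6.2.
For a Normal prior and Normal likelihood with known variance, the posterior is Normal; its mode equals its mean, the precision-weighted average.
Prior precision 1/σ₀² = 1/9; data precision n/σ² = 6/3 = 2.
θ̂ = ((1/9)·5 + 2·6.2) / (1/9 + 2) = (583/45)/(19/9) = 583/95 ≈ 6.1368.

θ̂_MAP = 6.1368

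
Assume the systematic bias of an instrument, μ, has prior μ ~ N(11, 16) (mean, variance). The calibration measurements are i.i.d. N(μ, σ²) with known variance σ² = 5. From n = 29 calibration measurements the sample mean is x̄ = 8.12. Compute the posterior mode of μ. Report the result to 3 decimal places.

μ̂_MAP = 8.151

n = 29, x̄ = 8.12.
For a Normal prior and Normal likelihood with known variance, the posterior is Normal; its mode equals its mean, the precision-weighted average.
Prior precision 1/σ₀² = 1/16 = 0.0625; data precision n/σ² = 29/5 = 5.8.
μ̂ = (0.0625·11 + 5.8·8.12) / (0.0625 + 5.8) = 47.7835/5.8625 = 95567/11725 ≈ 8.151.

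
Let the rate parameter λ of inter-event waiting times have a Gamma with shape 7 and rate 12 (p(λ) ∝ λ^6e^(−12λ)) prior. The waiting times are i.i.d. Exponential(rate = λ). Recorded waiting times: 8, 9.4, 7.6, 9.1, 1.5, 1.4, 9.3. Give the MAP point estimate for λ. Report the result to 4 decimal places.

The Exponential(rate=λ) likelihood is ∝ λ^n e^(−λΣtᵢ). Here n = 7 and Σtᵢ = 8 + 9.4 + 7.6 + 9.1 + 1.5 + 1.4 + 9.3 = 46.3.
Posterior ∝ λ^6e^(−12λ) · λ^7e^(−46.3λ) = λ^13e^(−58.3λ), i.e. Gamma(14, 58.3).
Mode = (a−1)/b = 13/58.3 ≈ 0.2230.

λ̂_MAP = 0.2230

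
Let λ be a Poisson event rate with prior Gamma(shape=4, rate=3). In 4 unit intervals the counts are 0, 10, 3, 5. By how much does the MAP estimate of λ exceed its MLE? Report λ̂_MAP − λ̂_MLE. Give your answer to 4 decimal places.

MAP − MLE = -1.5000

Σxᵢ = 18. Posterior is Gamma(22, 7); MAP = (22−1)/7 = 21/7 ≈ 3.00000.
MLE = x̄ = 18/4 ≈ 4.50000.
Difference = 21/7 − 18/4 = -3/2 ≈ -1.5000.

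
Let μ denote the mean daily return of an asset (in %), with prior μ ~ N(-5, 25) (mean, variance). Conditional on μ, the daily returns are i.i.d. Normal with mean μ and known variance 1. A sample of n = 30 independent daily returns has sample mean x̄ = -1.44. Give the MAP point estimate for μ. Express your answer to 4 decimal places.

μ̂_MAP = -1.4447

n = 30, x̄ = -1.44.
For a Normal prior and Normal likelihood with known variance, the posterior is Normal; its mode equals its mean, the precision-weighted average.
Prior precision 1/σ₀² = 1/25 = 0.04; data precision n/σ² = 30/1 = 30.
μ̂ = (0.04·(-5) + 30·(-1.44)) / (0.04 + 30) = (-43.4)/30.04 = -1085/751 ≈ -1.4447.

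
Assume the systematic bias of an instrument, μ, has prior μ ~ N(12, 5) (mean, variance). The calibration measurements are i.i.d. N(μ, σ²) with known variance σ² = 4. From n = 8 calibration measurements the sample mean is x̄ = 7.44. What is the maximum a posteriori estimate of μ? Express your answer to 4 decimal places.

n = 8, x̄ = 7.44.
For a Normal prior and Normal likelihood with known variance, the posterior is Normal; its mode equals its mean, the precision-weighted average.
Prior precision 1/σ₀² = 1/5 = 0.2; data precision n/σ² = 8/4 = 2.
μ̂ = (0.2·12 + 2·7.44) / (0.2 + 2) = 17.28/2.2 = 432/55 ≈ 7.8545.

μ̂_MAP = 7.8545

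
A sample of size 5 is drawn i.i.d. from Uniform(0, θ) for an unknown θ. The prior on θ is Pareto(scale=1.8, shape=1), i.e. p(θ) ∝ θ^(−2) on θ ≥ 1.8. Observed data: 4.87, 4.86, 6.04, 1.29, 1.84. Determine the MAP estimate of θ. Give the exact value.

The Uniform(0, θ) likelihood is θ^(−n) for θ ≥ max(xᵢ), zero otherwise. Here max(xᵢ) = 6.04.
Posterior ∝ θ^(−2) · θ^(−5) = θ^(−7) on θ ≥ max(1.8, 6.04) = 6.04.
This density is strictly decreasing in θ, so the posterior mode lies at the lower boundary of the support.

θ̂_MAP = 6.04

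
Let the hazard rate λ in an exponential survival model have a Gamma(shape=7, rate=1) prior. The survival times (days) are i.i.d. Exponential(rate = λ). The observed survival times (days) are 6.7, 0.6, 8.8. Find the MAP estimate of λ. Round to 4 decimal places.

The Exponential(rate=λ) likelihood is ∝ λ^n e^(−λΣtᵢ). Here n = 3 and Σtᵢ = 6.7 + 0.6 + 8.8 = 16.1.
Posterior ∝ λ^6e^(−1λ) · λ^3e^(−16.1λ) = λ^9e^(−17.1λ), i.e. Gamma(10, 17.1).
Mode = (a−1)/b = 9/17.1 ≈ 0.5263.

λ̂_MAP = 0.5263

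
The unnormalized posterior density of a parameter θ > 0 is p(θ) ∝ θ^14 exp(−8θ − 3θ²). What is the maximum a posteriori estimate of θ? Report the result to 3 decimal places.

ℓ'(θ) = 14/θ − 8 − 6θ. Setting this to zero and multiplying by θ: 6θ² + 8θ − 14 = 0.
θ = (−8 + √(8² + 4·6·14)) / (2·6) = (−8 + √400) / 12 = (−8 + 20)/12 = 1.
ℓ''(θ) = −14/θ² − 6 < 0, confirming a maximum.

θ̂_MAP = 1.000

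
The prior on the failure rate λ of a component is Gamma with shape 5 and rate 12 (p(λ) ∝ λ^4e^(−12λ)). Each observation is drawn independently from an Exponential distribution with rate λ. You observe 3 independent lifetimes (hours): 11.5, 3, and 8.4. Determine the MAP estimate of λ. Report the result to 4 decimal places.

λ̂_MAP = 0.2006

The Exponential(rate=λ) likelihood is ∝ λ^n e^(−λΣtᵢ). Here n = 3 and Σtᵢ = 11.5 + 3 + 8.4 = 22.9.
Posterior ∝ λ^4e^(−12λ) · λ^3e^(−22.9λ) = λ^7e^(−34.9λ), i.e. Gamma(8, 34.9).
Mode = (a−1)/b = 7/34.9 ≈ 0.2006.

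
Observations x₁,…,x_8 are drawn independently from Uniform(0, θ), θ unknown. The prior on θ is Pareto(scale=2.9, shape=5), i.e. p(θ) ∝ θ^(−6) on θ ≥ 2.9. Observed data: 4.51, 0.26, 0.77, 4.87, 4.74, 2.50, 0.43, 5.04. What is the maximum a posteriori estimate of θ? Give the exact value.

The Uniform(0, θ) likelihood is θ^(−n) for θ ≥ max(xᵢ), zero otherwise. Here max(xᵢ) = 5.04.
Posterior ∝ θ^(−6) · θ^(−8) = θ^(−14) on θ ≥ max(2.9, 5.04) = 5.04.
This density is strictly decreasing in θ, so the posterior mode lies at the lower boundary of the support.

θ̂_MAP = 5.04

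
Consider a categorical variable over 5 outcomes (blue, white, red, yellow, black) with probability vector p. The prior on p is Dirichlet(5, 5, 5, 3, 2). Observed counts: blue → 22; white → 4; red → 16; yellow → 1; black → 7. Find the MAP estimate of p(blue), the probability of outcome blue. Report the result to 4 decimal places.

The posterior is Dirichlet(αᵢ + nᵢ) = Dirichlet(27, 9, 21, 4, 9).
For a Dirichlet(a₁,…,a_K) with all aᵢ > 1, the mode has j-th component (aⱼ − 1)/(Σaᵢ − K).
Here Σaᵢ = 70 and K = 5, so p(blue) = (27 − 1)/(70 − 5) = 26/65 ≈ 0.4000.

MAP estimate of p(blue) = 0.4000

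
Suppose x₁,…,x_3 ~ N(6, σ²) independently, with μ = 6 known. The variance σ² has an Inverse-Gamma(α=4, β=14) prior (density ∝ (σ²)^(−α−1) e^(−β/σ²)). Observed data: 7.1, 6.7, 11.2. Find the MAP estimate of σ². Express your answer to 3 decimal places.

σ̂²_MAP = 4.365

Sum of squared deviations about the known mean: SS = (7.1−6)² + (6.7−6)² + (11.2−6)² = 28.74.
The Normal likelihood contributes (σ²)^(−n/2) exp(−SS/(2σ²)), so the posterior is Inverse-Gamma(α + n/2, β + SS/2) = Inverse-Gamma(5.5, 28.37).
The mode of Inverse-Gamma(a, b) is b/(a+1) = 28.37/6.5 ≈ 4.365.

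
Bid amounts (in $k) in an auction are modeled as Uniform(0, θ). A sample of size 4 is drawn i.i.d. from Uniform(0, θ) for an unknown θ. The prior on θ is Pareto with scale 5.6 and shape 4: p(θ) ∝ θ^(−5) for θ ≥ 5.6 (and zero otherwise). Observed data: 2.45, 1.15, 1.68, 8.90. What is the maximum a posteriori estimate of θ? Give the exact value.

The Uniform(0, θ) likelihood is θ^(−n) for θ ≥ max(xᵢ), zero otherwise. Here max(xᵢ) = 8.90.
Posterior ∝ θ^(−5) · θ^(−4) = θ^(−9) on θ ≥ max(5.6, 8.90) = 8.90.
This density is strictly decreasing in θ, so the posterior mode lies at the lower boundary of the support.

θ̂_MAP = 8.90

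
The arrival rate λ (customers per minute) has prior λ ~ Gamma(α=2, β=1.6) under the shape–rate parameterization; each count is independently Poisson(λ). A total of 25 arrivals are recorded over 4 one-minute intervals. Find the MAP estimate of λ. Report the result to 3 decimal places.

λ̂_MAP = 4.643

Σxᵢ = 25, n = 4.
Posterior ∝ λe^(−1.6λ) · λ^25e^(−4λ) = λ^26e^(−5.6λ), i.e. Gamma(shape=27, rate=5.6).
The mode of a Gamma(a, b) with a ≥ 1 (shape–rate) is (a−1)/b = 26/5.6 ≈ 4.643.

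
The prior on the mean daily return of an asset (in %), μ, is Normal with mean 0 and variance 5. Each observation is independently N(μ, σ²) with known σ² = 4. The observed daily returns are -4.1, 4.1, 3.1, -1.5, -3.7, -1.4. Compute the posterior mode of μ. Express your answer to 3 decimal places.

n = 6; x̄ = ((-4.1) + 4.1 + 3.1 + (-1.5) + (-3.7) + (-1.4))/6 = -3.5/6 = -7/12 ≈ -0.5833.
For a Normal prior and Normal likelihood with known variance, the posterior is Normal; its mode equals its mean, the precision-weighted average.
Prior precision 1/σ₀² = 1/5 = 0.2; data precision n/σ² = 6/4 = 1.5.
μ̂ = (0.2·0 + 1.5·(-7/12)) / (0.2 + 1.5) = (-0.875)/1.7 = -35/68 ≈ -0.515.

μ̂_MAP = -0.515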